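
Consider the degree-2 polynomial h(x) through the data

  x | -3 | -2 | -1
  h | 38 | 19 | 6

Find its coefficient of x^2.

3

The leading coefficient equals the top divided difference h[-3,-2,-1].
h[-3,-2] = (19 - 38) / (-2 - (-3)) = -19
h[-2,-1] = (6 - 19) / (-1 - (-2)) = -13
h[-3,-2,-1] = (-13 - (-19)) / (-1 - (-3)) = 3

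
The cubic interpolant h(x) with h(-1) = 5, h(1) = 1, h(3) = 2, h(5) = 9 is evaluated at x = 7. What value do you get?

L_0(7) = (6)·(4)·(2)/[(-2)·(-4)·(-6)] = -1
L_1(7) = (8)·(4)·(2)/[(2)·(-2)·(-4)] = 4
L_2(7) = (8)·(6)·(2)/[(4)·(2)·(-2)] = -6
L_3(7) = (8)·(6)·(4)/[(6)·(4)·(2)] = 4
Sum: 5·(-1) + 1·(4) + 2·(-6) + 9·(4) = 23

23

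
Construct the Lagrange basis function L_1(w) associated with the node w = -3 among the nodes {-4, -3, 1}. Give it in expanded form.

L_1(w) = -(1/4)w^2 - (3/4)w + 1

L_1(w) = (w + 4)(w - 1) / [(1)·(-4)]
       = (w^2 + 3w - 4) / (-4)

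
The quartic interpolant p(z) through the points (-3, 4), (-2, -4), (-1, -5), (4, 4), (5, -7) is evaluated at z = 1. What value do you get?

213/70

Using Newton's divided-difference form:
p[-3,-2] = (-4 - 4) / (-2 - (-3)) = -8
p[-2,-1] = (-5 - (-4)) / (-1 - (-2)) = -1
p[-1,4] = (4 - (-5)) / (4 - (-1)) = 9/5
p[4,5] = (-7 - 4) / (5 - 4) = -11
p[-3,-2,-1] = (-1 - (-8)) / (-1 - (-3)) = 7/2
p[-2,-1,4] = (9/5 - (-1)) / (4 - (-2)) = 7/15
p[-1,4,5] = (-11 - 9/5) / (5 - (-1)) = -32/15
p[-3,-2,-1,4] = (7/15 - 7/2) / (4 - (-3)) = -13/30
p[-2,-1,4,5] = (-32/15 - 7/15) / (5 - (-2)) = -13/35
p[-3,-2,-1,4,5] = (-13/35 - (-13/30)) / (5 - (-3)) = 13/1680
p(1) = 4 + (-8)·(4) + (7/2)·(4)·(3) + (-13/30)·(4)·(3)·(2) + (13/1680)·(4)·(3)·(2)·(-3) = 213/70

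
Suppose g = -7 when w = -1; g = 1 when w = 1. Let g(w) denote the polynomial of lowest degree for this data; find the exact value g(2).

5

Evaluate each Lagrange basis at w = 2:
L_0(2) = (1)/[(-2)] = -1/2
L_1(2) = (3)/[(2)] = 3/2
Sum: (-7)·(-1/2) + 1·(3/2) = 5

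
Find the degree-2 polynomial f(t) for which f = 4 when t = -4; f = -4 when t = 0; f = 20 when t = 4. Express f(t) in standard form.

f(t) = t^2 + 2t - 4

Newton's divided differences:
f[-4,0] = (-4 - 4) / (0 - (-4)) = -2
f[0,4] = (20 - (-4)) / (4 - 0) = 6
f[-4,0,4] = (6 - (-2)) / (4 - (-4)) = 1
f(t) = 4 + (-2)·(t + 4) + 1·(t + 4)t
Expanding: f(t) = t^2 + 2t - 4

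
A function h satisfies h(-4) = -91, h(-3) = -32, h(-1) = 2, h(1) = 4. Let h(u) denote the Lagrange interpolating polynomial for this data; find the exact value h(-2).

Evaluate each Lagrange basis at u = -2:
L_0(-2) = (1)·(-1)·(-3)/[(-1)·(-3)·(-5)] = -1/5
L_1(-2) = (2)·(-1)·(-3)/[(1)·(-2)·(-4)] = 3/4
L_2(-2) = (2)·(1)·(-3)/[(3)·(2)·(-2)] = 1/2
L_3(-2) = (2)·(1)·(-1)/[(5)·(4)·(2)] = -1/20
Sum: (-91)·(-1/5) + (-32)·(3/4) + 2·(1/2) + 4·(-1/20) = -5

-5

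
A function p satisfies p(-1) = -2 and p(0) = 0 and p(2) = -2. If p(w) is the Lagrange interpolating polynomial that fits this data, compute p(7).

Evaluate each Lagrange basis at w = 7:
L_0(7) = (7)·(5)/[(-1)·(-3)] = 35/3
L_1(7) = (8)·(5)/[(1)·(-2)] = -20
L_2(7) = (8)·(7)/[(3)·(2)] = 28/3
Sum: (-2)·(35/3) + 0 + (-2)·(28/3) = -42

-42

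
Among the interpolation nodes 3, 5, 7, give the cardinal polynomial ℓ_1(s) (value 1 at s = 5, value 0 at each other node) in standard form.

ℓ_1(s) = (s - 3)(s - 7) / [(2)·(-2)]
       = (s^2 - 10s + 21) / (-4)

ℓ_1(s) = -(1/4)s^2 + (5/2)s - 21/4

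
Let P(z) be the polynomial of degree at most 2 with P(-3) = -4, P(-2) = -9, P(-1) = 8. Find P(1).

108

Evaluate each Lagrange basis at z = 1:
L_0(1) = (3)·(2)/[(-1)·(-2)] = 3
L_1(1) = (4)·(2)/[(1)·(-1)] = -8
L_2(1) = (4)·(3)/[(2)·(1)] = 6
Sum: (-4)·(3) + (-9)·(-8) + 8·(6) = 108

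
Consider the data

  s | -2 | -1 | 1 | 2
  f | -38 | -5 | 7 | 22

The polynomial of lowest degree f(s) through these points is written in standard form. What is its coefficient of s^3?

3

The leading coefficient equals the top divided difference f[-2,-1,1,2].
f[-2,-1] = (-5 - (-38)) / (-1 - (-2)) = 33
f[-1,1] = (7 - (-5)) / (1 - (-1)) = 6
f[1,2] = (22 - 7) / (2 - 1) = 15
f[-2,-1,1] = (6 - 33) / (1 - (-2)) = -9
f[-1,1,2] = (15 - 6) / (2 - (-1)) = 3
f[-2,-1,1,2] = (3 - (-9)) / (2 - (-2)) = 3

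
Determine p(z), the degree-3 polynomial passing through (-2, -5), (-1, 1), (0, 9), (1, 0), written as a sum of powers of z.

p(z) = -(19/6)z^3 - (17/2)z^2 + (8/3)z + 9

Build the Lagrange basis polynomials:
L_0(z) = (z + 1)z(z - 1) / [-6] = -(1/6)z^3 + (1/6)z
L_1(z) = (z + 2)z(z - 1) / [2] = (1/2)z^3 + (1/2)z^2 - z
L_2(z) = (z + 2)(z + 1)(z - 1) / [-2] = -(1/2)z^3 - z^2 + (1/2)z + 1
L_3(z) = (z + 2)(z + 1)z / [6] = (1/6)z^3 + (1/2)z^2 + (1/3)z
p(z) = (-5)·L_0 + 1·L_1 + 9·L_2 + 0·L_3
  (-5)·L_0(z) = (5/6)z^3 - (5/6)z
  1·L_1(z) = (1/2)z^3 + (1/2)z^2 - z
  9·L_2(z) = -(9/2)z^3 - 9z^2 + (9/2)z + 9
  0·L_3(z) = 0
Adding term by term: -(19/6)z^3 - (17/2)z^2 + (8/3)z + 9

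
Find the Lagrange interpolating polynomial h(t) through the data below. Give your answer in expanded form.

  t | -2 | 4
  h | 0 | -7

h(t) = -(7/6)t - 7/3

L_0(t) = (t - 4) / [-6] = -(1/6)t + 2/3
L_1(t) = (t + 2) / [6] = (1/6)t + 1/3
h(t) = 0·L_0 + (-7)·L_1
  0·L_0(t) = 0
  (-7)·L_1(t) = -(7/6)t - 7/3
Adding term by term: -(7/6)t - 7/3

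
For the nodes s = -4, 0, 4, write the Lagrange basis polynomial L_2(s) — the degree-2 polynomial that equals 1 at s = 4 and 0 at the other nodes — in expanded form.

L_2(s) = (s + 4)s / [(8)·(4)]
       = (s^2 + 4s) / (32)

L_2(s) = (1/32)s^2 + (1/8)s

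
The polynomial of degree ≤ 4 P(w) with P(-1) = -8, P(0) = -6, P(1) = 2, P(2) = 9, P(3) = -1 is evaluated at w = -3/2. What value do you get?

-899/128

L_0(-3/2) = (-3/2)·(-5/2)·(-7/2)·(-9/2)/[(-1)·(-2)·(-3)·(-4)] = 315/128
L_1(-3/2) = (-1/2)·(-5/2)·(-7/2)·(-9/2)/[(1)·(-1)·(-2)·(-3)] = -105/32
L_2(-3/2) = (-1/2)·(-3/2)·(-7/2)·(-9/2)/[(2)·(1)·(-1)·(-2)] = 189/64
L_3(-3/2) = (-1/2)·(-3/2)·(-5/2)·(-9/2)/[(3)·(2)·(1)·(-1)] = -45/32
L_4(-3/2) = (-1/2)·(-3/2)·(-5/2)·(-7/2)/[(4)·(3)·(2)·(1)] = 35/128
Sum: (-8)·(315/128) + (-6)·(-105/32) + 2·(189/64) + 9·(-45/32) + (-1)·(35/128) = -899/128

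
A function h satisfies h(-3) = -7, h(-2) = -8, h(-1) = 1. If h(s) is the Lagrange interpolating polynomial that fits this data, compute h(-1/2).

L_0(-1/2) = (3/2)·(1/2)/[(-1)·(-2)] = 3/8
L_1(-1/2) = (5/2)·(1/2)/[(1)·(-1)] = -5/4
L_2(-1/2) = (5/2)·(3/2)/[(2)·(1)] = 15/8
Sum: (-7)·(3/8) + (-8)·(-5/4) + 1·(15/8) = 37/4

37/4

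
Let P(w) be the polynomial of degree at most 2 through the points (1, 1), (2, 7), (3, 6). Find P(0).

-12

Evaluate each Lagrange basis at w = 0:
L_0(0) = (-2)·(-3)/[(-1)·(-2)] = 3
L_1(0) = (-1)·(-3)/[(1)·(-1)] = -3
L_2(0) = (-1)·(-2)/[(2)·(1)] = 1
Sum: 1·(3) + 7·(-3) + 6·(1) = -12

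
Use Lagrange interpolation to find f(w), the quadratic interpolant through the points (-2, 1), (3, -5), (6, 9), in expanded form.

f(w) = (11/15)w^2 - (29/15)w - 29/5

Build the Lagrange basis polynomials:
L_0(w) = (w - 3)(w - 6) / [40] = (1/40)w^2 - (9/40)w + 9/20
L_1(w) = (w + 2)(w - 6) / [-15] = -(1/15)w^2 + (4/15)w + 4/5
L_2(w) = (w + 2)(w - 3) / [24] = (1/24)w^2 - (1/24)w - 1/4
f(w) = 1·L_0 + (-5)·L_1 + 9·L_2
  1·L_0(w) = (1/40)w^2 - (9/40)w + 9/20
  (-5)·L_1(w) = (1/3)w^2 - (4/3)w - 4
  9·L_2(w) = (3/8)w^2 - (3/8)w - 9/4
Adding term by term: (11/15)w^2 - (29/15)w - 29/5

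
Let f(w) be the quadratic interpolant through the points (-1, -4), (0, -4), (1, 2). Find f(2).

14

Using Newton's divided-difference form:
f[-1,0] = (-4 - (-4)) / (0 - (-1)) = 0
f[0,1] = (2 - (-4)) / (1 - 0) = 6
f[-1,0,1] = (6 - 0) / (1 - (-1)) = 3
f(2) = -4 + 0·(3) + 3·(3)·(2) = 14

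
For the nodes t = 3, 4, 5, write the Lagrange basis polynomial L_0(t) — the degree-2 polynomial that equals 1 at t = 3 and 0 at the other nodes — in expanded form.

L_0(t) = (1/2)t^2 - (9/2)t + 10

L_0(t) = (t - 4)(t - 5) / [(-1)·(-2)]
       = (t^2 - 9t + 20) / (2)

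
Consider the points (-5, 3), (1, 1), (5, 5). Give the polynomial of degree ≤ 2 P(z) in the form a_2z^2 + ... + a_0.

L_0(z) = (z - 1)(z - 5) / [60] = (1/60)z^2 - (1/10)z + 1/12
L_1(z) = (z + 5)(z - 5) / [-24] = -(1/24)z^2 + 25/24
L_2(z) = (z + 5)(z - 1) / [40] = (1/40)z^2 + (1/10)z - 1/8
P(z) = 3·L_0 + 1·L_1 + 5·L_2
  3·L_0(z) = (1/20)z^2 - (3/10)z + 1/4
  1·L_1(z) = -(1/24)z^2 + 25/24
  5·L_2(z) = (1/8)z^2 + (1/2)z - 5/8
Adding term by term: (2/15)z^2 + (1/5)z + 2/3

P(z) = (2/15)z^2 + (1/5)z + 2/3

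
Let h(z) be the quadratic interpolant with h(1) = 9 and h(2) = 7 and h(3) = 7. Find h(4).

9

L_0(4) = (2)·(1)/[(-1)·(-2)] = 1
L_1(4) = (3)·(1)/[(1)·(-1)] = -3
L_2(4) = (3)·(2)/[(2)·(1)] = 3
Sum: 9·(1) + 7·(-3) + 7·(3) = 9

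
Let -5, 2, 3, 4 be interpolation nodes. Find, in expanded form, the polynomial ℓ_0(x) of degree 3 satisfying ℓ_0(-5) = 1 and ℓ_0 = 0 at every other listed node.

ℓ_0(x) = (x - 2)(x - 3)(x - 4) / [(-7)·(-8)·(-9)]
       = (x^3 - 9x^2 + 26x - 24) / (-504)

ℓ_0(x) = -(1/504)x^3 + (1/56)x^2 - (13/252)x + 1/21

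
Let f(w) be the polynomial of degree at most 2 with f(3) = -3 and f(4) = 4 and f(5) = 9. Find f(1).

-23

L_0(1) = (-3)·(-4)/[(-1)·(-2)] = 6
L_1(1) = (-2)·(-4)/[(1)·(-1)] = -8
L_2(1) = (-2)·(-3)/[(2)·(1)] = 3
Sum: (-3)·(6) + 4·(-8) + 9·(3) = -23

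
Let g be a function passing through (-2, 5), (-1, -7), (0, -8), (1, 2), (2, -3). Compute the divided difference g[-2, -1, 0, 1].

0

g[-2,-1] = (-7 - 5) / (-1 - (-2)) = -12
g[-1,0] = (-8 - (-7)) / (0 - (-1)) = -1
g[0,1] = (2 - (-8)) / (1 - 0) = 10
g[-2,-1,0] = (-1 - (-12)) / (0 - (-2)) = 11/2
g[-1,0,1] = (10 - (-1)) / (1 - (-1)) = 11/2
g[-2,-1,0,1] = (11/2 - 11/2) / (1 - (-2)) = 0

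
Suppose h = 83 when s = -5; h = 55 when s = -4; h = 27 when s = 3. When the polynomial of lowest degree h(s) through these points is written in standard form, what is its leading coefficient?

3

L_0(s) = (s + 4)(s - 3) / [8] = (1/8)s^2 + (1/8)s - 3/2
L_1(s) = (s + 5)(s - 3) / [-7] = -(1/7)s^2 - (2/7)s + 15/7
L_2(s) = (s + 5)(s + 4) / [56] = (1/56)s^2 + (9/56)s + 5/14
h(s) = 83·L_0 + 55·L_1 + 27·L_2
Only the coefficient of s^2 is needed; take it from each L_i and combine:
83·(1/8) + 55·(-1/7) + 27·(1/56) = 3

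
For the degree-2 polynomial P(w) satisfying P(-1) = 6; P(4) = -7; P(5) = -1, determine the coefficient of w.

-69/10

L_0(w) = (w - 4)(w - 5) / [30] = (1/30)w^2 - (3/10)w + 2/3
L_1(w) = (w + 1)(w - 5) / [-5] = -(1/5)w^2 + (4/5)w + 1
L_2(w) = (w + 1)(w - 4) / [6] = (1/6)w^2 - (1/2)w - 2/3
P(w) = 6·L_0 + (-7)·L_1 + (-1)·L_2
Only the coefficient of w is needed; take it from each L_i and combine:
6·(-3/10) + (-7)·(4/5) + (-1)·(-1/2) = -69/10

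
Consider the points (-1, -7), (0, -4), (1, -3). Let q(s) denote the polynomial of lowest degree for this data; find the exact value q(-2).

-12

Evaluate each Lagrange basis at s = -2:
L_0(-2) = (-2)·(-3)/[(-1)·(-2)] = 3
L_1(-2) = (-1)·(-3)/[(1)·(-1)] = -3
L_2(-2) = (-1)·(-2)/[(2)·(1)] = 1
Sum: (-7)·(3) + (-4)·(-3) + (-3)·(1) = -12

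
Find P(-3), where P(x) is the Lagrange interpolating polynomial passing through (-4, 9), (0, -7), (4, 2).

L_0(-3) = (-3)·(-7)/[(-4)·(-8)] = 21/32
L_1(-3) = (1)·(-7)/[(4)·(-4)] = 7/16
L_2(-3) = (1)·(-3)/[(8)·(4)] = -3/32
Sum: 9·(21/32) + (-7)·(7/16) + 2·(-3/32) = 85/32

85/32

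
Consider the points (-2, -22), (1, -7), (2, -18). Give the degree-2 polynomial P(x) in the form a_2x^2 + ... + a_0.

Newton's divided differences:
P[-2,1] = (-7 - (-22)) / (1 - (-2)) = 5
P[1,2] = (-18 - (-7)) / (2 - 1) = -11
P[-2,1,2] = (-11 - 5) / (2 - (-2)) = -4
P(x) = -22 + 5·(x + 2) + (-4)·(x + 2)(x - 1)
Expanding: P(x) = -4x^2 + x - 4

P(x) = -4x^2 + x - 4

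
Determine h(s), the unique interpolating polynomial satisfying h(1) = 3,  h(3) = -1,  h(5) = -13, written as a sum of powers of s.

h(s) = -s^2 + 2s + 2

L_0(s) = (s - 3)(s - 5) / [8] = (1/8)s^2 - s + 15/8
L_1(s) = (s - 1)(s - 5) / [-4] = -(1/4)s^2 + (3/2)s - 5/4
L_2(s) = (s - 1)(s - 3) / [8] = (1/8)s^2 - (1/2)s + 3/8
h(s) = 3·L_0 + (-1)·L_1 + (-13)·L_2
  3·L_0(s) = (3/8)s^2 - 3s + 45/8
  (-1)·L_1(s) = (1/4)s^2 - (3/2)s + 5/4
  (-13)·L_2(s) = -(13/8)s^2 + (13/2)s - 39/8
Adding term by term: -s^2 + 2s + 2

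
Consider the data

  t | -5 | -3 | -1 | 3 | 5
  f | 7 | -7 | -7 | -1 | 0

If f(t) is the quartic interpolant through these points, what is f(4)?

-35/64

Evaluate each Lagrange basis at t = 4:
L_0(4) = (7)·(5)·(1)·(-1)/[(-2)·(-4)·(-8)·(-10)] = -7/128
L_1(4) = (9)·(5)·(1)·(-1)/[(2)·(-2)·(-6)·(-8)] = 15/64
L_2(4) = (9)·(7)·(1)·(-1)/[(4)·(2)·(-4)·(-6)] = -21/64
L_3(4) = (9)·(7)·(5)·(-1)/[(8)·(6)·(4)·(-2)] = 105/128
L_4(4) = (9)·(7)·(5)·(1)/[(10)·(8)·(6)·(2)] = 21/64
Sum: 7·(-7/128) + (-7)·(15/64) + (-7)·(-21/64) + (-1)·(105/128) + 0 = -35/64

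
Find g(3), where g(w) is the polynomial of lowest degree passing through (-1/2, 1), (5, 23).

Evaluate each Lagrange basis at w = 3:
L_0(3) = (-2)/[(-11/2)] = 4/11
L_1(3) = (7/2)/[(11/2)] = 7/11
Sum: 1·(4/11) + 23·(7/11) = 15

15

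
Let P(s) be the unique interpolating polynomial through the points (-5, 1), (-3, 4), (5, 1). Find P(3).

Evaluate each Lagrange basis at s = 3:
L_0(3) = (6)·(-2)/[(-2)·(-10)] = -3/5
L_1(3) = (8)·(-2)/[(2)·(-8)] = 1
L_2(3) = (8)·(6)/[(10)·(8)] = 3/5
Sum: 1·(-3/5) + 4·(1) + 1·(3/5) = 4

4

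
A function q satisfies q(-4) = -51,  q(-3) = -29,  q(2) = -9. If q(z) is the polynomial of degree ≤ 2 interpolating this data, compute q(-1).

-3

Evaluate each Lagrange basis at z = -1:
L_0(-1) = (2)·(-3)/[(-1)·(-6)] = -1
L_1(-1) = (3)·(-3)/[(1)·(-5)] = 9/5
L_2(-1) = (3)·(2)/[(6)·(5)] = 1/5
Sum: (-51)·(-1) + (-29)·(9/5) + (-9)·(1/5) = -3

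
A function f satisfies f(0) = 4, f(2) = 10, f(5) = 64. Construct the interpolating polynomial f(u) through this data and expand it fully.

L_0(u) = (u - 2)(u - 5) / [10] = (1/10)u^2 - (7/10)u + 1
L_1(u) = u(u - 5) / [-6] = -(1/6)u^2 + (5/6)u
L_2(u) = u(u - 2) / [15] = (1/15)u^2 - (2/15)u
f(u) = 4·L_0 + 10·L_1 + 64·L_2
  4·L_0(u) = (2/5)u^2 - (14/5)u + 4
  10·L_1(u) = -(5/3)u^2 + (25/3)u
  64·L_2(u) = (64/15)u^2 - (128/15)u
Adding term by term: 3u^2 - 3u + 4

f(u) = 3u^2 - 3u + 4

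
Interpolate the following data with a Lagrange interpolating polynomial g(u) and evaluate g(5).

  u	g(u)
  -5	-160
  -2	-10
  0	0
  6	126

60

Evaluate each Lagrange basis at u = 5:
L_0(5) = (7)·(5)·(-1)/[(-3)·(-5)·(-11)] = 7/33
L_1(5) = (10)·(5)·(-1)/[(3)·(-2)·(-8)] = -25/24
L_2(5) = (10)·(7)·(-1)/[(5)·(2)·(-6)] = 7/6
L_3(5) = (10)·(7)·(5)/[(11)·(8)·(6)] = 175/264
Sum: (-160)·(7/33) + (-10)·(-25/24) + 0 + 126·(175/264) = 60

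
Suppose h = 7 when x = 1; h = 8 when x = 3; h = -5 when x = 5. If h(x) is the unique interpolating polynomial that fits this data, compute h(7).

L_0(7) = (4)·(2)/[(-2)·(-4)] = 1
L_1(7) = (6)·(2)/[(2)·(-2)] = -3
L_2(7) = (6)·(4)/[(4)·(2)] = 3
Sum: 7·(1) + 8·(-3) + (-5)·(3) = -32

-32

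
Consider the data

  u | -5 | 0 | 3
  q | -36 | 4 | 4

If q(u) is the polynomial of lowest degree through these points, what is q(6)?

-14

Evaluate each Lagrange basis at u = 6:
L_0(6) = (6)·(3)/[(-5)·(-8)] = 9/20
L_1(6) = (11)·(3)/[(5)·(-3)] = -11/5
L_2(6) = (11)·(6)/[(8)·(3)] = 11/4
Sum: (-36)·(9/20) + 4·(-11/5) + 4·(11/4) = -14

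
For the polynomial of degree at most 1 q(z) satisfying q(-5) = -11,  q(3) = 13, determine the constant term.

4

Build the Lagrange basis polynomials:
L_0(z) = (z - 3) / [-8] = -(1/8)z + 3/8
L_1(z) = (z + 5) / [8] = (1/8)z + 5/8
q(z) = (-11)·L_0 + 13·L_1
Only the constant term is needed; take it from each L_i and combine:
(-11)·(3/8) + 13·(5/8) = 4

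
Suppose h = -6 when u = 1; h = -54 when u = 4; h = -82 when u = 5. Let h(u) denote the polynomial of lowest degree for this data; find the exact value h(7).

Using Newton's divided-difference form:
h[1,4] = (-54 - (-6)) / (4 - 1) = -16
h[4,5] = (-82 - (-54)) / (5 - 4) = -28
h[1,4,5] = (-28 - (-16)) / (5 - 1) = -3
h(7) = -6 + (-16)·(6) + (-3)·(6)·(3) = -156

-156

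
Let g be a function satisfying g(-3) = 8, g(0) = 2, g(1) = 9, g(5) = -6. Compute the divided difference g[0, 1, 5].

-43/20

g[0,1] = (9 - 2) / (1 - 0) = 7
g[1,5] = (-6 - 9) / (5 - 1) = -15/4
g[0,1,5] = (-15/4 - 7) / (5 - 0) = -43/20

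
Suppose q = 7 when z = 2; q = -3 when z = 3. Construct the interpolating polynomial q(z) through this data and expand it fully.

q(z) = -10z + 27

L_0(z) = (z - 3) / [-1] = -z + 3
L_1(z) = (z - 2) / [1] = z - 2
q(z) = 7·L_0 + (-3)·L_1
  7·L_0(z) = -7z + 21
  (-3)·L_1(z) = -3z + 6
Adding term by term: -10z + 27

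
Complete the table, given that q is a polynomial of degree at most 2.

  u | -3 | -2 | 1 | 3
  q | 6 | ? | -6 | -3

3/4

The 3 known values determine q uniquely (degree ≤ 2).
L_0(-2) = (-3)·(-5)/[(-4)·(-6)] = 5/8
L_1(-2) = (1)·(-5)/[(4)·(-2)] = 5/8
L_2(-2) = (1)·(-3)/[(6)·(2)] = -1/4
Sum: 6·(5/8) + (-6)·(5/8) + (-3)·(-1/4) = 3/4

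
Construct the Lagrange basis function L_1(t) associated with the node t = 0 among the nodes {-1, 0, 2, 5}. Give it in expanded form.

L_1(t) = (t + 1)(t - 2)(t - 5) / [(1)·(-2)·(-5)]
       = (t^3 - 6t^2 + 3t + 10) / (10)

L_1(t) = (1/10)t^3 - (3/5)t^2 + (3/10)t + 1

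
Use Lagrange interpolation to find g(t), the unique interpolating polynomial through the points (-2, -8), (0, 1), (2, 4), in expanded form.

Build the Lagrange basis polynomials:
L_0(t) = t(t - 2) / [8] = (1/8)t^2 - (1/4)t
L_1(t) = (t + 2)(t - 2) / [-4] = -(1/4)t^2 + 1
L_2(t) = (t + 2)t / [8] = (1/8)t^2 + (1/4)t
g(t) = (-8)·L_0 + 1·L_1 + 4·L_2
  (-8)·L_0(t) = -t^2 + 2t
  1·L_1(t) = -(1/4)t^2 + 1
  4·L_2(t) = (1/2)t^2 + t
Adding term by term: -(3/4)t^2 + 3t + 1

g(t) = -(3/4)t^2 + 3t + 1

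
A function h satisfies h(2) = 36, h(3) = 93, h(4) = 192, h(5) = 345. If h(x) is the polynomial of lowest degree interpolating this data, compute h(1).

9

Using Newton's divided-difference form:
h[2,3] = (93 - 36) / (3 - 2) = 57
h[3,4] = (192 - 93) / (4 - 3) = 99
h[4,5] = (345 - 192) / (5 - 4) = 153
h[2,3,4] = (99 - 57) / (4 - 2) = 21
h[3,4,5] = (153 - 99) / (5 - 3) = 27
h[2,3,4,5] = (27 - 21) / (5 - 2) = 2
h(1) = 36 + 57·(-1) + 21·(-1)·(-2) + 2·(-1)·(-2)·(-3) = 9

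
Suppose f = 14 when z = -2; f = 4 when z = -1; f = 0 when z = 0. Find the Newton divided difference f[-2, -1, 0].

3

f[-2,-1] = (4 - 14) / (-1 - (-2)) = -10
f[-1,0] = (0 - 4) / (0 - (-1)) = -4
f[-2,-1,0] = (-4 - (-10)) / (0 - (-2)) = 3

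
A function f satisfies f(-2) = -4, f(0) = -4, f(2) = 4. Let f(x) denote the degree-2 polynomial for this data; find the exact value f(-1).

-5

Evaluate each Lagrange basis at x = -1:
L_0(-1) = (-1)·(-3)/[(-2)·(-4)] = 3/8
L_1(-1) = (1)·(-3)/[(2)·(-2)] = 3/4
L_2(-1) = (1)·(-1)/[(4)·(2)] = -1/8
Sum: (-4)·(3/8) + (-4)·(3/4) + 4·(-1/8) = -5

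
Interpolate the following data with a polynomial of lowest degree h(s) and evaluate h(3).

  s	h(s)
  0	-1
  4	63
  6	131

Evaluate each Lagrange basis at s = 3:
L_0(3) = (-1)·(-3)/[(-4)·(-6)] = 1/8
L_1(3) = (3)·(-3)/[(4)·(-2)] = 9/8
L_2(3) = (3)·(-1)/[(6)·(2)] = -1/4
Sum: (-1)·(1/8) + 63·(9/8) + 131·(-1/4) = 38

38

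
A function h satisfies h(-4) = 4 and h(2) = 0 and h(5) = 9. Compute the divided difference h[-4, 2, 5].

11/27

h[-4,2] = (0 - 4) / (2 - (-4)) = -2/3
h[2,5] = (9 - 0) / (5 - 2) = 3
h[-4,2,5] = (3 - (-2/3)) / (5 - (-4)) = 11/27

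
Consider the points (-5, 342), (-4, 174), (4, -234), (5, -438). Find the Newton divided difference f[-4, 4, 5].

f[-4,4] = (-234 - 174) / (4 - (-4)) = -51
f[4,5] = (-438 - (-234)) / (5 - 4) = -204
f[-4,4,5] = (-204 - (-51)) / (5 - (-4)) = -17

-17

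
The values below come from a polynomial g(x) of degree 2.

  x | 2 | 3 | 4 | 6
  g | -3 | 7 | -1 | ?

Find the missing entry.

The 3 known values determine g uniquely (degree ≤ 2).
Evaluate each Lagrange basis at x = 6:
L_0(6) = (3)·(2)/[(-1)·(-2)] = 3
L_1(6) = (4)·(2)/[(1)·(-1)] = -8
L_2(6) = (4)·(3)/[(2)·(1)] = 6
Sum: (-3)·(3) + 7·(-8) + (-1)·(6) = -71

-71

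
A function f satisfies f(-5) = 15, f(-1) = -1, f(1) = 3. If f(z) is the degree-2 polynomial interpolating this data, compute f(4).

L_0(4) = (5)·(3)/[(-4)·(-6)] = 5/8
L_1(4) = (9)·(3)/[(4)·(-2)] = -27/8
L_2(4) = (9)·(5)/[(6)·(2)] = 15/4
Sum: 15·(5/8) + (-1)·(-27/8) + 3·(15/4) = 24

24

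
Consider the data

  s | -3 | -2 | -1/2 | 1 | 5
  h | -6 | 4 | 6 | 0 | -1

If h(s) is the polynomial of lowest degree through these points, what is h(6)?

Evaluate each Lagrange basis at s = 6:
L_0(6) = (8)·(13/2)·(5)·(1)/[(-1)·(-5/2)·(-4)·(-8)] = 13/4
L_1(6) = (9)·(13/2)·(5)·(1)/[(1)·(-3/2)·(-3)·(-7)] = -65/7
L_2(6) = (9)·(8)·(5)·(1)/[(5/2)·(3/2)·(-3/2)·(-11/2)] = 128/11
L_3(6) = (9)·(8)·(13/2)·(1)/[(4)·(3)·(3/2)·(-4)] = -13/2
L_4(6) = (9)·(8)·(13/2)·(5)/[(8)·(7)·(11/2)·(4)] = 585/308
Sum: (-6)·(13/4) + 4·(-65/7) + 6·(128/11) + 0 + (-1)·(585/308) = 3473/308

3473/308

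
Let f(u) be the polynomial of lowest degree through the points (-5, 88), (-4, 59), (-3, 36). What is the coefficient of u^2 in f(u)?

3

Build the Lagrange basis polynomials:
L_0(u) = (u + 4)(u + 3) / [2] = (1/2)u^2 + (7/2)u + 6
L_1(u) = (u + 5)(u + 3) / [-1] = -u^2 - 8u - 15
L_2(u) = (u + 5)(u + 4) / [2] = (1/2)u^2 + (9/2)u + 10
f(u) = 88·L_0 + 59·L_1 + 36·L_2
Only the coefficient of u^2 is needed; take it from each L_i and combine:
88·(1/2) + 59·(-1) + 36·(1/2) = 3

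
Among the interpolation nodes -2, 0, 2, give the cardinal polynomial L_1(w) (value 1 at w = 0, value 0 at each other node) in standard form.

L_1(w) = -(1/4)w^2 + 1

L_1(w) = (w + 2)(w - 2) / [(2)·(-2)]
       = (w^2 - 4) / (-4)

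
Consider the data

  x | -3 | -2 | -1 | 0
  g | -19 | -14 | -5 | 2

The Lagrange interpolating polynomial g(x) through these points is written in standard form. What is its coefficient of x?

Build the Lagrange basis polynomials:
L_0(x) = (x + 2)(x + 1)x / [-6] = -(1/6)x^3 - (1/2)x^2 - (1/3)x
L_1(x) = (x + 3)(x + 1)x / [2] = (1/2)x^3 + 2x^2 + (3/2)x
L_2(x) = (x + 3)(x + 2)x / [-2] = -(1/2)x^3 - (5/2)x^2 - 3x
L_3(x) = (x + 3)(x + 2)(x + 1) / [6] = (1/6)x^3 + x^2 + (11/6)x + 1
g(x) = (-19)·L_0 + (-14)·L_1 + (-5)·L_2 + 2·L_3
Only the coefficient of x is needed; take it from each L_i and combine:
(-19)·(-1/3) + (-14)·(3/2) + (-5)·(-3) + 2·(11/6) = 4

4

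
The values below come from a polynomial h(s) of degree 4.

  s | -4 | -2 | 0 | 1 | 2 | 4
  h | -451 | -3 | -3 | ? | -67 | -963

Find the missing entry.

The 5 known values determine h uniquely (degree ≤ 4).
Evaluate each Lagrange basis at s = 1:
L_0(1) = (3)·(1)·(-1)·(-3)/[(-2)·(-4)·(-6)·(-8)] = 3/128
L_1(1) = (5)·(1)·(-1)·(-3)/[(2)·(-2)·(-4)·(-6)] = -5/32
L_2(1) = (5)·(3)·(-1)·(-3)/[(4)·(2)·(-2)·(-4)] = 45/64
L_3(1) = (5)·(3)·(1)·(-3)/[(6)·(4)·(2)·(-2)] = 15/32
L_4(1) = (5)·(3)·(1)·(-1)/[(8)·(6)·(4)·(2)] = -5/128
Sum: (-451)·(3/128) + (-3)·(-5/32) + (-3)·(45/64) + (-67)·(15/32) + (-963)·(-5/128) = -6

-6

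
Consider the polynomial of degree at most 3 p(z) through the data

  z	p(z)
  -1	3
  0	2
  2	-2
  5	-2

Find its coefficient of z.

-71/45

L_0(z) = z(z - 2)(z - 5) / [-18] = -(1/18)z^3 + (7/18)z^2 - (5/9)z
L_1(z) = (z + 1)(z - 2)(z - 5) / [10] = (1/10)z^3 - (3/5)z^2 + (3/10)z + 1
L_2(z) = (z + 1)z(z - 5) / [-18] = -(1/18)z^3 + (2/9)z^2 + (5/18)z
L_3(z) = (z + 1)z(z - 2) / [90] = (1/90)z^3 - (1/90)z^2 - (1/45)z
p(z) = 3·L_0 + 2·L_1 + (-2)·L_2 + (-2)·L_3
Only the coefficient of z is needed; take it from each L_i and combine:
3·(-5/9) + 2·(3/10) + (-2)·(5/18) + (-2)·(-1/45) = -71/45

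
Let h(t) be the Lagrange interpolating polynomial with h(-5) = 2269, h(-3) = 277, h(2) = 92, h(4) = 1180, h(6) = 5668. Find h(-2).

52

L_0(-2) = (1)·(-4)·(-6)·(-8)/[(-2)·(-7)·(-9)·(-11)] = -32/231
L_1(-2) = (3)·(-4)·(-6)·(-8)/[(2)·(-5)·(-7)·(-9)] = 32/35
L_2(-2) = (3)·(1)·(-6)·(-8)/[(7)·(5)·(-2)·(-4)] = 18/35
L_3(-2) = (3)·(1)·(-4)·(-8)/[(9)·(7)·(2)·(-2)] = -8/21
L_4(-2) = (3)·(1)·(-4)·(-6)/[(11)·(9)·(4)·(2)] = 1/11
Sum: 2269·(-32/231) + 277·(32/35) + 92·(18/35) + 1180·(-8/21) + 5668·(1/11) = 52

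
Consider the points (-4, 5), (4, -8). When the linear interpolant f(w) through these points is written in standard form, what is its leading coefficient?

The leading coefficient equals the top divided difference f[-4,4].
f[-4,4] = (-8 - 5) / (4 - (-4)) = -13/8

-13/8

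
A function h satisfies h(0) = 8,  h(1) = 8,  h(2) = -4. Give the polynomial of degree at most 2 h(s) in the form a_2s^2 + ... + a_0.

h(s) = -6s^2 + 6s + 8

L_0(s) = (s - 1)(s - 2) / [2] = (1/2)s^2 - (3/2)s + 1
L_1(s) = s(s - 2) / [-1] = -s^2 + 2s
L_2(s) = s(s - 1) / [2] = (1/2)s^2 - (1/2)s
h(s) = 8·L_0 + 8·L_1 + (-4)·L_2
  8·L_0(s) = 4s^2 - 12s + 8
  8·L_1(s) = -8s^2 + 16s
  (-4)·L_2(s) = -2s^2 + 2s
Adding term by term: -6s^2 + 6s + 8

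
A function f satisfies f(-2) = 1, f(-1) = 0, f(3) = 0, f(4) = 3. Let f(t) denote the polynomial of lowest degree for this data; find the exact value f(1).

L_0(1) = (2)·(-2)·(-3)/[(-1)·(-5)·(-6)] = -2/5
L_1(1) = (3)·(-2)·(-3)/[(1)·(-4)·(-5)] = 9/10
L_2(1) = (3)·(2)·(-3)/[(5)·(4)·(-1)] = 9/10
L_3(1) = (3)·(2)·(-2)/[(6)·(5)·(1)] = -2/5
Sum: 1·(-2/5) + 0 + 0 + 3·(-2/5) = -8/5

-8/5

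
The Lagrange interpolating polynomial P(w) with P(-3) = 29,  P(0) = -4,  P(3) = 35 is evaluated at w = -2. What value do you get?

10

Evaluate each Lagrange basis at w = -2:
L_0(-2) = (-2)·(-5)/[(-3)·(-6)] = 5/9
L_1(-2) = (1)·(-5)/[(3)·(-3)] = 5/9
L_2(-2) = (1)·(-2)/[(6)·(3)] = -1/9
Sum: 29·(5/9) + (-4)·(5/9) + 35·(-1/9) = 10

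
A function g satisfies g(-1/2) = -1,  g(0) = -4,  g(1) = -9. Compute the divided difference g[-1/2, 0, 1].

2/3

g[-1/2,0] = (-4 - (-1)) / (0 - (-1/2)) = -6
g[0,1] = (-9 - (-4)) / (1 - 0) = -5
g[-1/2,0,1] = (-5 - (-6)) / (1 - (-1/2)) = 2/3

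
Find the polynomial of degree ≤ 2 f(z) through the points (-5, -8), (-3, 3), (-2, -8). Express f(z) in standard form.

f(z) = -(11/2)z^2 - (77/2)z - 63

Build the Lagrange basis polynomials:
L_0(z) = (z + 3)(z + 2) / [6] = (1/6)z^2 + (5/6)z + 1
L_1(z) = (z + 5)(z + 2) / [-2] = -(1/2)z^2 - (7/2)z - 5
L_2(z) = (z + 5)(z + 3) / [3] = (1/3)z^2 + (8/3)z + 5
f(z) = (-8)·L_0 + 3·L_1 + (-8)·L_2
  (-8)·L_0(z) = -(4/3)z^2 - (20/3)z - 8
  3·L_1(z) = -(3/2)z^2 - (21/2)z - 15
  (-8)·L_2(z) = -(8/3)z^2 - (64/3)z - 40
Adding term by term: -(11/2)z^2 - (77/2)z - 63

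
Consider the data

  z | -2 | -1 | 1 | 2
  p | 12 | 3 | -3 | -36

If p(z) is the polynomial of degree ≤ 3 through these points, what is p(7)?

Evaluate each Lagrange basis at z = 7:
L_0(7) = (8)·(6)·(5)/[(-1)·(-3)·(-4)] = -20
L_1(7) = (9)·(6)·(5)/[(1)·(-2)·(-3)] = 45
L_2(7) = (9)·(8)·(5)/[(3)·(2)·(-1)] = -60
L_3(7) = (9)·(8)·(6)/[(4)·(3)·(1)] = 36
Sum: 12·(-20) + 3·(45) + (-3)·(-60) + (-36)·(36) = -1221

-1221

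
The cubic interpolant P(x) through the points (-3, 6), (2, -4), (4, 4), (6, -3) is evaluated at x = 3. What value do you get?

Evaluate each Lagrange basis at x = 3:
L_0(3) = (1)·(-1)·(-3)/[(-5)·(-7)·(-9)] = -1/105
L_1(3) = (6)·(-1)·(-3)/[(5)·(-2)·(-4)] = 9/20
L_2(3) = (6)·(1)·(-3)/[(7)·(2)·(-2)] = 9/14
L_3(3) = (6)·(1)·(-1)/[(9)·(4)·(2)] = -1/12
Sum: 6·(-1/105) + (-4)·(9/20) + 4·(9/14) + (-3)·(-1/12) = 27/28

27/28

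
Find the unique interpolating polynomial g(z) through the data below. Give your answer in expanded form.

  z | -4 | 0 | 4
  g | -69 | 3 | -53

g(z) = -4z^2 + 2z + 3

Build the Lagrange basis polynomials:
L_0(z) = z(z - 4) / [32] = (1/32)z^2 - (1/8)z
L_1(z) = (z + 4)(z - 4) / [-16] = -(1/16)z^2 + 1
L_2(z) = (z + 4)z / [32] = (1/32)z^2 + (1/8)z
g(z) = (-69)·L_0 + 3·L_1 + (-53)·L_2
  (-69)·L_0(z) = -(69/32)z^2 + (69/8)z
  3·L_1(z) = -(3/16)z^2 + 3
  (-53)·L_2(z) = -(53/32)z^2 - (53/8)z
Adding term by term: -4z^2 + 2z + 3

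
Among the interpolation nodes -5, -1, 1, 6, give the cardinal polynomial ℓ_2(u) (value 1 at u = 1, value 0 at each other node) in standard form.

ℓ_2(u) = (u + 5)(u + 1)(u - 6) / [(6)·(2)·(-5)]
       = (u^3 - 31u - 30) / (-60)

ℓ_2(u) = -(1/60)u^3 + (31/60)u + 1/2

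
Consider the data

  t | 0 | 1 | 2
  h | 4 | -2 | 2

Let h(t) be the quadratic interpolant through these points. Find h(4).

Using Newton's divided-difference form:
h[0,1] = (-2 - 4) / (1 - 0) = -6
h[1,2] = (2 - (-2)) / (2 - 1) = 4
h[0,1,2] = (4 - (-6)) / (2 - 0) = 5
h(4) = 4 + (-6)·(4) + 5·(4)·(3) = 40

40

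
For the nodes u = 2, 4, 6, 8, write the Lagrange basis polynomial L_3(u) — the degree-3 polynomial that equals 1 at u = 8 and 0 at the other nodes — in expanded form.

L_3(u) = (u - 2)(u - 4)(u - 6) / [(6)·(4)·(2)]
       = (u^3 - 12u^2 + 44u - 48) / (48)

L_3(u) = (1/48)u^3 - (1/4)u^2 + (11/12)u - 1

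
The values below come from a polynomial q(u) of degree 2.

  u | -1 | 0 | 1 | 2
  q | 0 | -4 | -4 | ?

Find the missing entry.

0

The 3 known values determine q uniquely (degree ≤ 2).
Evaluate each Lagrange basis at u = 2:
L_0(2) = (2)·(1)/[(-1)·(-2)] = 1
L_1(2) = (3)·(1)/[(1)·(-1)] = -3
L_2(2) = (3)·(2)/[(2)·(1)] = 3
Sum: 0 + (-4)·(-3) + (-4)·(3) = 0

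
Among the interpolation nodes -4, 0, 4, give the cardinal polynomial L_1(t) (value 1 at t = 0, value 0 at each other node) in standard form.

L_1(t) = -(1/16)t^2 + 1

L_1(t) = (t + 4)(t - 4) / [(4)·(-4)]
       = (t^2 - 16) / (-16)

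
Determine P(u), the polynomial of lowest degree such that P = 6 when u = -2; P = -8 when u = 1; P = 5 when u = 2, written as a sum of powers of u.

Newton's divided differences:
P[-2,1] = (-8 - 6) / (1 - (-2)) = -14/3
P[1,2] = (5 - (-8)) / (2 - 1) = 13
P[-2,1,2] = (13 - (-14/3)) / (2 - (-2)) = 53/12
P(u) = 6 + (-14/3)·(u + 2) + (53/12)·(u + 2)(u - 1)
Expanding: P(u) = (53/12)u^2 - (1/4)u - 73/6

P(u) = (53/12)u^2 - (1/4)u - 73/6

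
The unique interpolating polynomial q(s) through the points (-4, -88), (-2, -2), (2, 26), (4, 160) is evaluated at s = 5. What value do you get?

299

Using Newton's divided-difference form:
q[-4,-2] = (-2 - (-88)) / (-2 - (-4)) = 43
q[-2,2] = (26 - (-2)) / (2 - (-2)) = 7
q[2,4] = (160 - 26) / (4 - 2) = 67
q[-4,-2,2] = (7 - 43) / (2 - (-4)) = -6
q[-2,2,4] = (67 - 7) / (4 - (-2)) = 10
q[-4,-2,2,4] = (10 - (-6)) / (4 - (-4)) = 2
q(5) = -88 + 43·(9) + (-6)·(9)·(7) + 2·(9)·(7)·(3) = 299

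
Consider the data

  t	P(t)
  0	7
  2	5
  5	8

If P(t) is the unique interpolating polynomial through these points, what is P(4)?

Evaluate each Lagrange basis at t = 4:
L_0(4) = (2)·(-1)/[(-2)·(-5)] = -1/5
L_1(4) = (4)·(-1)/[(2)·(-3)] = 2/3
L_2(4) = (4)·(2)/[(5)·(3)] = 8/15
Sum: 7·(-1/5) + 5·(2/3) + 8·(8/15) = 31/5

31/5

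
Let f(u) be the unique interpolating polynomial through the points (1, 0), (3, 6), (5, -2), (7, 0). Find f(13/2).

-11/4

L_0(13/2) = (7/2)·(3/2)·(-1/2)/[(-2)·(-4)·(-6)] = 7/128
L_1(13/2) = (11/2)·(3/2)·(-1/2)/[(2)·(-2)·(-4)] = -33/128
L_2(13/2) = (11/2)·(7/2)·(-1/2)/[(4)·(2)·(-2)] = 77/128
L_3(13/2) = (11/2)·(7/2)·(3/2)/[(6)·(4)·(2)] = 77/128
Sum: 0 + 6·(-33/128) + (-2)·(77/128) + 0 = -11/4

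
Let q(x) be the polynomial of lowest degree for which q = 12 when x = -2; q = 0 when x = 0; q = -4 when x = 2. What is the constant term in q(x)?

0

Build the Lagrange basis polynomials:
L_0(x) = x(x - 2) / [8] = (1/8)x^2 - (1/4)x
L_1(x) = (x + 2)(x - 2) / [-4] = -(1/4)x^2 + 1
L_2(x) = (x + 2)x / [8] = (1/8)x^2 + (1/4)x
q(x) = 12·L_0 + 0·L_1 + (-4)·L_2
Only the constant term is needed; take it from each L_i and combine:
12·(0) + 0·(1) + (-4)·(0) = 0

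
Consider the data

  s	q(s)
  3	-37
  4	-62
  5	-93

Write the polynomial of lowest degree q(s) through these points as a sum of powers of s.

Build the Lagrange basis polynomials:
L_0(s) = (s - 4)(s - 5) / [2] = (1/2)s^2 - (9/2)s + 10
L_1(s) = (s - 3)(s - 5) / [-1] = -s^2 + 8s - 15
L_2(s) = (s - 3)(s - 4) / [2] = (1/2)s^2 - (7/2)s + 6
q(s) = (-37)·L_0 + (-62)·L_1 + (-93)·L_2
  (-37)·L_0(s) = -(37/2)s^2 + (333/2)s - 370
  (-62)·L_1(s) = 62s^2 - 496s + 930
  (-93)·L_2(s) = -(93/2)s^2 + (651/2)s - 558
Adding term by term: -3s^2 - 4s + 2

q(s) = -3s^2 - 4s + 2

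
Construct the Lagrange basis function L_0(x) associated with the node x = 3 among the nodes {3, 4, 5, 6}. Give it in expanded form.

L_0(x) = -(1/6)x^3 + (5/2)x^2 - (37/3)x + 20

L_0(x) = (x - 4)(x - 5)(x - 6) / [(-1)·(-2)·(-3)]
       = (x^3 - 15x^2 + 74x - 120) / (-6)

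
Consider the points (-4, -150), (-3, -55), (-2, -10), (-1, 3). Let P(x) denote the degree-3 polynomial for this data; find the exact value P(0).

2

L_0(0) = (3)·(2)·(1)/[(-1)·(-2)·(-3)] = -1
L_1(0) = (4)·(2)·(1)/[(1)·(-1)·(-2)] = 4
L_2(0) = (4)·(3)·(1)/[(2)·(1)·(-1)] = -6
L_3(0) = (4)·(3)·(2)/[(3)·(2)·(1)] = 4
Sum: (-150)·(-1) + (-55)·(4) + (-10)·(-6) + 3·(4) = 2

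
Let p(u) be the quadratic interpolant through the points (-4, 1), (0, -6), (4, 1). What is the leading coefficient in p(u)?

7/16

The leading coefficient equals the top divided difference p[-4,0,4].
p[-4,0] = (-6 - 1) / (0 - (-4)) = -7/4
p[0,4] = (1 - (-6)) / (4 - 0) = 7/4
p[-4,0,4] = (7/4 - (-7/4)) / (4 - (-4)) = 7/16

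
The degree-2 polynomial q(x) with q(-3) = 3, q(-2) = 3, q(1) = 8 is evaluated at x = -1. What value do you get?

23/6

Evaluate each Lagrange basis at x = -1:
L_0(-1) = (1)·(-2)/[(-1)·(-4)] = -1/2
L_1(-1) = (2)·(-2)/[(1)·(-3)] = 4/3
L_2(-1) = (2)·(1)/[(4)·(3)] = 1/6
Sum: 3·(-1/2) + 3·(4/3) + 8·(1/6) = 23/6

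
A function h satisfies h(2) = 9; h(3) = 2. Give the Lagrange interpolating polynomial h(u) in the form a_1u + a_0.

h(u) = -7u + 23

Build the Lagrange basis polynomials:
L_0(u) = (u - 3) / [-1] = -u + 3
L_1(u) = (u - 2) / [1] = u - 2
h(u) = 9·L_0 + 2·L_1
  9·L_0(u) = -9u + 27
  2·L_1(u) = 2u - 4
Adding term by term: -7u + 23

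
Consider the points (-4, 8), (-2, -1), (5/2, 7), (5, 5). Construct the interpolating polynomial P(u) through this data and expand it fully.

Build the Lagrange basis polynomials:
L_0(u) = (u + 2)(u - 5/2)(u - 5) / [-117] = -(1/117)u^3 + (11/234)u^2 + (5/234)u - 25/117
L_1(u) = (u + 4)(u - 5/2)(u - 5) / [63] = (1/63)u^3 - (1/18)u^2 - (5/18)u + 50/63
L_2(u) = (u + 4)(u + 2)(u - 5) / [-585/8] = -(8/585)u^3 - (8/585)u^2 + (176/585)u + 64/117
L_3(u) = (u + 4)(u + 2)(u - 5/2) / [315/2] = (2/315)u^3 + (1/45)u^2 - (2/45)u - 8/63
P(u) = 8·L_0 + (-1)·L_1 + 7·L_2 + 5·L_3
  8·L_0(u) = -(8/117)u^3 + (44/117)u^2 + (20/117)u - 200/117
  (-1)·L_1(u) = -(1/63)u^3 + (1/18)u^2 + (5/18)u - 50/63
  7·L_2(u) = -(56/585)u^3 - (56/585)u^2 + (1232/585)u + 448/117
  5·L_3(u) = (2/63)u^3 + (1/9)u^2 - (2/9)u - 40/63
Adding term by term: -(607/4095)u^3 + (523/1170)u^2 + (2729/1170)u + 566/819

P(u) = -(607/4095)u^3 + (523/1170)u^2 + (2729/1170)u + 566/819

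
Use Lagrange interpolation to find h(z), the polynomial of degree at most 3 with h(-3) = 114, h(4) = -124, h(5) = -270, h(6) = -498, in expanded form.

Build the Lagrange basis polynomials:
L_0(z) = (z - 4)(z - 5)(z - 6) / [-504] = -(1/504)z^3 + (5/168)z^2 - (37/252)z + 5/21
L_1(z) = (z + 3)(z - 5)(z - 6) / [14] = (1/14)z^3 - (4/7)z^2 - (3/14)z + 45/7
L_2(z) = (z + 3)(z - 4)(z - 6) / [-8] = -(1/8)z^3 + (7/8)z^2 + (3/4)z - 9
L_3(z) = (z + 3)(z - 4)(z - 5) / [18] = (1/18)z^3 - (1/3)z^2 - (7/18)z + 10/3
h(z) = 114·L_0 + (-124)·L_1 + (-270)·L_2 + (-498)·L_3
  114·L_0(z) = -(19/84)z^3 + (95/28)z^2 - (703/42)z + 190/7
  (-124)·L_1(z) = -(62/7)z^3 + (496/7)z^2 + (186/7)z - 5580/7
  (-270)·L_2(z) = (135/4)z^3 - (945/4)z^2 - (405/2)z + 2430
  (-498)·L_3(z) = -(83/3)z^3 + 166z^2 + (581/3)z - 1660
Adding term by term: -3z^3 + 4z^2 + z

h(z) = -3z^3 + 4z^2 + z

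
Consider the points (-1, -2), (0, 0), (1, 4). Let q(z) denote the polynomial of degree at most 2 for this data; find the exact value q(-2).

Using Newton's divided-difference form:
q[-1,0] = (0 - (-2)) / (0 - (-1)) = 2
q[0,1] = (4 - 0) / (1 - 0) = 4
q[-1,0,1] = (4 - 2) / (1 - (-1)) = 1
q(-2) = -2 + 2·(-1) + 1·(-1)·(-2) = -2

-2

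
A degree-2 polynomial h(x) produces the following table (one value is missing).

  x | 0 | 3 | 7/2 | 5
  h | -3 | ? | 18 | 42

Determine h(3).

The 3 known values determine h uniquely (degree ≤ 2).
L_0(3) = (-1/2)·(-2)/[(-7/2)·(-5)] = 2/35
L_1(3) = (3)·(-2)/[(7/2)·(-3/2)] = 8/7
L_2(3) = (3)·(-1/2)/[(5)·(3/2)] = -1/5
Sum: (-3)·(2/35) + 18·(8/7) + 42·(-1/5) = 12

12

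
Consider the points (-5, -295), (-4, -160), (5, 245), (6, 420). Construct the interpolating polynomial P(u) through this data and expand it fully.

Newton's divided differences:
P[-5,-4] = (-160 - (-295)) / (-4 - (-5)) = 135
P[-4,5] = (245 - (-160)) / (5 - (-4)) = 45
P[5,6] = (420 - 245) / (6 - 5) = 175
P[-5,-4,5] = (45 - 135) / (5 - (-5)) = -9
P[-4,5,6] = (175 - 45) / (6 - (-4)) = 13
P[-5,-4,5,6] = (13 - (-9)) / (6 - (-5)) = 2
P(u) = -295 + 135·(u + 5) + (-9)·(u + 5)(u + 4) + 2·(u + 5)(u + 4)(u - 5)
Expanding: P(u) = 2u^3 - u^2 + 4u

P(u) = 2u^3 - u^2 + 4u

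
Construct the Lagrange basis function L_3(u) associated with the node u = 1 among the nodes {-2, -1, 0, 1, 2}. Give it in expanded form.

L_3(u) = -(1/6)u^4 - (1/6)u^3 + (2/3)u^2 + (2/3)u

L_3(u) = (u + 2)(u + 1)u(u - 2) / [(3)·(2)·(1)·(-1)]
       = (u^4 + u^3 - 4u^2 - 4u) / (-6)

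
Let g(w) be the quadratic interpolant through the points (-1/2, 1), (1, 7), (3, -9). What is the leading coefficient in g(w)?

-24/7

The leading coefficient equals the top divided difference g[-1/2,1,3].
g[-1/2,1] = (7 - 1) / (1 - (-1/2)) = 4
g[1,3] = (-9 - 7) / (3 - 1) = -8
g[-1/2,1,3] = (-8 - 4) / (3 - (-1/2)) = -24/7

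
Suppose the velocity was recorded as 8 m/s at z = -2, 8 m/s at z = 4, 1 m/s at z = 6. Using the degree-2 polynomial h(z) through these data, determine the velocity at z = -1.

Evaluate each Lagrange basis at z = -1:
L_0(-1) = (-5)·(-7)/[(-6)·(-8)] = 35/48
L_1(-1) = (1)·(-7)/[(6)·(-2)] = 7/12
L_2(-1) = (1)·(-5)/[(8)·(2)] = -5/16
Sum: 8·(35/48) + 8·(7/12) + 1·(-5/16) = 163/16

163/16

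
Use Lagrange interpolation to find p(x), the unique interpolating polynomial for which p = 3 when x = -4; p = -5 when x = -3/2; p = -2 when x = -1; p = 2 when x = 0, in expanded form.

p(x) = -(11/10)x^3 - (49/12)x^2 + (61/60)x + 2

L_0(x) = (x + 3/2)(x + 1)x / [-30] = -(1/30)x^3 - (1/12)x^2 - (1/20)x
L_1(x) = (x + 4)(x + 1)x / [15/8] = (8/15)x^3 + (8/3)x^2 + (32/15)x
L_2(x) = (x + 4)(x + 3/2)x / [-3/2] = -(2/3)x^3 - (11/3)x^2 - 4x
L_3(x) = (x + 4)(x + 3/2)(x + 1) / [6] = (1/6)x^3 + (13/12)x^2 + (23/12)x + 1
p(x) = 3·L_0 + (-5)·L_1 + (-2)·L_2 + 2·L_3
  3·L_0(x) = -(1/10)x^3 - (1/4)x^2 - (3/20)x
  (-5)·L_1(x) = -(8/3)x^3 - (40/3)x^2 - (32/3)x
  (-2)·L_2(x) = (4/3)x^3 + (22/3)x^2 + 8x
  2·L_3(x) = (1/3)x^3 + (13/6)x^2 + (23/6)x + 2
Adding term by term: -(11/10)x^3 - (49/12)x^2 + (61/60)x + 2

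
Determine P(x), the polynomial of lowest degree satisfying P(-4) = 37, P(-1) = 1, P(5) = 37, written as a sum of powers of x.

P(x) = 2x^2 - 2x - 3

Build the Lagrange basis polynomials:
L_0(x) = (x + 1)(x - 5) / [27] = (1/27)x^2 - (4/27)x - 5/27
L_1(x) = (x + 4)(x - 5) / [-18] = -(1/18)x^2 + (1/18)x + 10/9
L_2(x) = (x + 4)(x + 1) / [54] = (1/54)x^2 + (5/54)x + 2/27
P(x) = 37·L_0 + 1·L_1 + 37·L_2
  37·L_0(x) = (37/27)x^2 - (148/27)x - 185/27
  1·L_1(x) = -(1/18)x^2 + (1/18)x + 10/9
  37·L_2(x) = (37/54)x^2 + (185/54)x + 74/27
Adding term by term: 2x^2 - 2x - 3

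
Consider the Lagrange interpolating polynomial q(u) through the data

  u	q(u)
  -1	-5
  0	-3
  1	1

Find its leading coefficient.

The leading coefficient equals the top divided difference q[-1,0,1].
q[-1,0] = (-3 - (-5)) / (0 - (-1)) = 2
q[0,1] = (1 - (-3)) / (1 - 0) = 4
q[-1,0,1] = (4 - 2) / (1 - (-1)) = 1

1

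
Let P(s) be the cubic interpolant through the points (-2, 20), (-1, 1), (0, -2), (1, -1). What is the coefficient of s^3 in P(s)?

-2

Build the Lagrange basis polynomials:
L_0(s) = (s + 1)s(s - 1) / [-6] = -(1/6)s^3 + (1/6)s
L_1(s) = (s + 2)s(s - 1) / [2] = (1/2)s^3 + (1/2)s^2 - s
L_2(s) = (s + 2)(s + 1)(s - 1) / [-2] = -(1/2)s^3 - s^2 + (1/2)s + 1
L_3(s) = (s + 2)(s + 1)s / [6] = (1/6)s^3 + (1/2)s^2 + (1/3)s
P(s) = 20·L_0 + 1·L_1 + (-2)·L_2 + (-1)·L_3
Only the coefficient of s^3 is needed; take it from each L_i and combine:
20·(-1/6) + 1·(1/2) + (-2)·(-1/2) + (-1)·(1/6) = -2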